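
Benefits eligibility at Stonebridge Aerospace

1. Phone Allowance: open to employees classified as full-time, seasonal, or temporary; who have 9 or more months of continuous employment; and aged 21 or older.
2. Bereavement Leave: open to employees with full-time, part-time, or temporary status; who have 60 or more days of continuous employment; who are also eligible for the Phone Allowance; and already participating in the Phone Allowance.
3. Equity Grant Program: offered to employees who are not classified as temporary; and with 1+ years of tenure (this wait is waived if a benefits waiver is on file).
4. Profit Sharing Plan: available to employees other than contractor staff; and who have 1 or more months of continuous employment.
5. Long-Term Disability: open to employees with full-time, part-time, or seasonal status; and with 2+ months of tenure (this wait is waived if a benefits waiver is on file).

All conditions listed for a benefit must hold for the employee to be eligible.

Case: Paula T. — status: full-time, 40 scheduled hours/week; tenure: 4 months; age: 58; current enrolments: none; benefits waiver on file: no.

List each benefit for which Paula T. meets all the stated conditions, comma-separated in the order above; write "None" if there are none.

Profit Sharing Plan, Long-Term Disability

Phone Allowance — status full-time ✓; service 4 months < 9 months ✗ → not eligible.
Bereavement Leave — status full-time ✓; service 4 months ≥ 60 days ✓; not eligible for Phone Allowance ✗ → not eligible.
Equity Grant Program — status full-time ✓ (not excluded); no waiver, service 4 months < 1 year (≈365 days) ✗ → not eligible.
Profit Sharing Plan — status full-time ✓ (not excluded); service 4 months ≥ 1 month ✓ → eligible.
Long-Term Disability — status full-time ✓; no waiver, service 4 months ≥ 2 months ✓ → eligible.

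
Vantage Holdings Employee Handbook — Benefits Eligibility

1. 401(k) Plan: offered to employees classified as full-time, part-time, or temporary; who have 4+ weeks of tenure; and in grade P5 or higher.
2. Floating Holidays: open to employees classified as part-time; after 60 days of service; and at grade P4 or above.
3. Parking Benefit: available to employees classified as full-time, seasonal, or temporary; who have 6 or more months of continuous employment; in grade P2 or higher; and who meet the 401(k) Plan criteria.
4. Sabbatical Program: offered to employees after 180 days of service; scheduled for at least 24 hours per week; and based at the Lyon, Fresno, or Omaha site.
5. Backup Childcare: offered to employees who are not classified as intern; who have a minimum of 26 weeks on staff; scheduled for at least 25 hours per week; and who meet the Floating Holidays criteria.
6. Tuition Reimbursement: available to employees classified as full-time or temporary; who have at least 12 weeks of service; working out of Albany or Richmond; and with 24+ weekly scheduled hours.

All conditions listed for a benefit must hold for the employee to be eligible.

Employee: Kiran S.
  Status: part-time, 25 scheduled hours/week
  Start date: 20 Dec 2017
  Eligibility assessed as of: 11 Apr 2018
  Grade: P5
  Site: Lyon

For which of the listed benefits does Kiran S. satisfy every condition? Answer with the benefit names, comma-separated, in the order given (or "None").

401(k) Plan, Floating Holidays

Service from 20 Dec 2017 to 11 Apr 2018: 112 days.
401(k) Plan — status part-time ✓; service 112 days ≥ 4 weeks (≈28 days) ✓; grade P5 ≥ P5 ✓ → eligible.
Floating Holidays — status part-time ✓; service 112 days ≥ 60 days ✓; grade P5 ≥ P4 ✓ → eligible.
Parking Benefit — status part-time ✗ (requires full-time, seasonal, or temporary) → not eligible.
Sabbatical Program — service 112 days < 180 days ✗ → not eligible.
Backup Childcare — status part-time ✓ (not excluded); service 112 days < 26 weeks (≈182 days) ✗ → not eligible.
Tuition Reimbursement — status part-time ✗ (requires full-time or temporary) → not eligible.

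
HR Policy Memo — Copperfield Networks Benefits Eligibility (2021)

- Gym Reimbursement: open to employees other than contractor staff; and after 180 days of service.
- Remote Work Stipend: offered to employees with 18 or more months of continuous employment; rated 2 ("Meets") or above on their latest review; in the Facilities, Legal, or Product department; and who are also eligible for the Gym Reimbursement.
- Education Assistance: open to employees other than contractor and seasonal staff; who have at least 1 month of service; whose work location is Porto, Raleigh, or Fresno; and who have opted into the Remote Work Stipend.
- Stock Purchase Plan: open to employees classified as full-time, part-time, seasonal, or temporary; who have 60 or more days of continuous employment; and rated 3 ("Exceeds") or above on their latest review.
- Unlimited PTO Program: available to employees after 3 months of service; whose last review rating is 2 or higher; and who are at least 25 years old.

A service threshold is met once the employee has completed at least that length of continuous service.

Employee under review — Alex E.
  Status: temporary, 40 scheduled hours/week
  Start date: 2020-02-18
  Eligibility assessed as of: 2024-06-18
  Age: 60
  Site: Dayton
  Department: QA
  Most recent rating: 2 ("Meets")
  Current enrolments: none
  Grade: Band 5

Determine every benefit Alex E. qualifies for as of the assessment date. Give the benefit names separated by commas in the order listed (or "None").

Gym Reimbursement, Unlimited PTO Program

Service from 2020-02-18 to 2024-06-18: 1582 days.
Gym Reimbursement — status temporary ✓ (not excluded); service 1582 days ≥ 180 days ✓ → eligible.
Remote Work Stipend — service 1582 days ≥ 18 months (≈540 days) ✓; rating 2 ≥ 2 ✓; dept QA ✗ → not eligible.
Education Assistance — status temporary ✓ (not excluded); service 1582 days ≥ 1 month (≈30 days) ✓; site Dayton ✗ (not Porto, Raleigh, or Fresno) → not eligible.
Stock Purchase Plan — status temporary ✓; service 1582 days ≥ 60 days ✓; rating 2 < 3 ✗ → not eligible.
Unlimited PTO Program — service 1582 days ≥ 3 months (≈90 days) ✓; rating 2 ≥ 2 ✓; age 60 ≥ 25 ✓ → eligible.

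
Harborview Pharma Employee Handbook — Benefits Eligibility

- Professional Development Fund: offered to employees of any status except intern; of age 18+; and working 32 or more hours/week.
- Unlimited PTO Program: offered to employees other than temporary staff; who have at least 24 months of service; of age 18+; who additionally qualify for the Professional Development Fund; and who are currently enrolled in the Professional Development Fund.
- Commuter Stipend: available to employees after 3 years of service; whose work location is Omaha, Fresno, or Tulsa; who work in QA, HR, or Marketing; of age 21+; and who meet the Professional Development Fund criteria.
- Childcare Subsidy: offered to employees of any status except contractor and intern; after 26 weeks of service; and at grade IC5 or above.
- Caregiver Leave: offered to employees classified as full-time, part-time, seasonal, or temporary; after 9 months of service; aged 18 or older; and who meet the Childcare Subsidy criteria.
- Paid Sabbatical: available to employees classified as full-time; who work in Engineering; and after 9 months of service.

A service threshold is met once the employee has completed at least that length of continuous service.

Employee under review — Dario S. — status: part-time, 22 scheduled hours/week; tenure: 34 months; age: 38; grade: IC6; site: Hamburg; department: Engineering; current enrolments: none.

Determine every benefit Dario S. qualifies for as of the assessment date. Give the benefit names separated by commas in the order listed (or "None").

Professional Development Fund — status part-time ✓ (not excluded); age 38 ≥ 18 ✓; 22 hrs/wk < 32 ✗ → not eligible.
Unlimited PTO Program — status part-time ✓ (not excluded); service 34 months ≥ 24 months ✓; age 38 ≥ 18 ✓; not eligible for Professional Development Fund ✗ → not eligible.
Commuter Stipend — service 34 months < 3 years (≈1095 days) ✗ → not eligible.
Childcare Subsidy — status part-time ✓ (not excluded); service 34 months ≥ 26 weeks (≈182 days) ✓; grade IC6 ≥ IC5 ✓ → eligible.
Caregiver Leave — status part-time ✓; service 34 months ≥ 9 months ✓; age 38 ≥ 18 ✓; eligible for Childcare Subsidy ✓ → eligible.
Paid Sabbatical — status part-time ✗ (requires full-time) → not eligible.

Childcare Subsidy, Caregiver Leave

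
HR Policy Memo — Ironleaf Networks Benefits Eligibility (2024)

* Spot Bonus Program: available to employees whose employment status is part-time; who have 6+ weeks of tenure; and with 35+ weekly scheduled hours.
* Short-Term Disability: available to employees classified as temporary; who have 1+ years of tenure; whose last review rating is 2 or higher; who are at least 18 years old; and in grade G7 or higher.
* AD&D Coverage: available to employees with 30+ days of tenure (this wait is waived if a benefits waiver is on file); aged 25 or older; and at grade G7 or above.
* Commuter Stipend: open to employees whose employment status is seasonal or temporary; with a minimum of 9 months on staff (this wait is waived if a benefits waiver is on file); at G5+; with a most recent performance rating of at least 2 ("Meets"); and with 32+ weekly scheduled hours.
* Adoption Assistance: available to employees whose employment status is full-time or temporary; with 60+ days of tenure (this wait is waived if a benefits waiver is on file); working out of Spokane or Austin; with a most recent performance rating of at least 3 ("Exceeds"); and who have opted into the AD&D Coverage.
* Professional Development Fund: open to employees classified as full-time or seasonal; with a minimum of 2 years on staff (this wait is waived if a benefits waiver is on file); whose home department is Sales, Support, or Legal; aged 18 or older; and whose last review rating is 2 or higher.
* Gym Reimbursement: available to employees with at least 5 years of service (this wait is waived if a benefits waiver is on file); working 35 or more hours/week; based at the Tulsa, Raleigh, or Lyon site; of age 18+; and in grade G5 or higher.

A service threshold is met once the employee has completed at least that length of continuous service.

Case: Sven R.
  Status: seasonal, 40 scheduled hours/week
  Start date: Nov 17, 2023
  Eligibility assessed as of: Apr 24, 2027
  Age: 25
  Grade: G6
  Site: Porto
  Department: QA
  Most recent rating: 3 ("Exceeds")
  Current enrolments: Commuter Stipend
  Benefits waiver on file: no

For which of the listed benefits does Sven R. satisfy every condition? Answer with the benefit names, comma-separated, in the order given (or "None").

Commuter Stipend

Service from Nov 17, 2023 to Apr 24, 2027: 1254 days.
Spot Bonus Program — status seasonal ✗ (requires part-time) → not eligible.
Short-Term Disability — status seasonal ✗ (requires temporary) → not eligible.
AD&D Coverage — no waiver, service 1254 days ≥ 30 days ✓; age 25 ≥ 25 ✓; grade G6 < G7 ✗ → not eligible.
Commuter Stipend — status seasonal ✓; no waiver, service 1254 days ≥ 9 months (≈270 days) ✓; grade G6 ≥ G5 ✓; rating 3 ≥ 2 ✓; 40 hrs/wk ≥ 32 ✓ → eligible.
Adoption Assistance — status seasonal ✗ (requires full-time or temporary) → not eligible.
Professional Development Fund — status seasonal ✓; no waiver, service 1254 days ≥ 2 years (≈730 days) ✓; dept QA ✗ → not eligible.
Gym Reimbursement — no waiver, service 1254 days < 5 years (≈1825 days) ✗ → not eligible.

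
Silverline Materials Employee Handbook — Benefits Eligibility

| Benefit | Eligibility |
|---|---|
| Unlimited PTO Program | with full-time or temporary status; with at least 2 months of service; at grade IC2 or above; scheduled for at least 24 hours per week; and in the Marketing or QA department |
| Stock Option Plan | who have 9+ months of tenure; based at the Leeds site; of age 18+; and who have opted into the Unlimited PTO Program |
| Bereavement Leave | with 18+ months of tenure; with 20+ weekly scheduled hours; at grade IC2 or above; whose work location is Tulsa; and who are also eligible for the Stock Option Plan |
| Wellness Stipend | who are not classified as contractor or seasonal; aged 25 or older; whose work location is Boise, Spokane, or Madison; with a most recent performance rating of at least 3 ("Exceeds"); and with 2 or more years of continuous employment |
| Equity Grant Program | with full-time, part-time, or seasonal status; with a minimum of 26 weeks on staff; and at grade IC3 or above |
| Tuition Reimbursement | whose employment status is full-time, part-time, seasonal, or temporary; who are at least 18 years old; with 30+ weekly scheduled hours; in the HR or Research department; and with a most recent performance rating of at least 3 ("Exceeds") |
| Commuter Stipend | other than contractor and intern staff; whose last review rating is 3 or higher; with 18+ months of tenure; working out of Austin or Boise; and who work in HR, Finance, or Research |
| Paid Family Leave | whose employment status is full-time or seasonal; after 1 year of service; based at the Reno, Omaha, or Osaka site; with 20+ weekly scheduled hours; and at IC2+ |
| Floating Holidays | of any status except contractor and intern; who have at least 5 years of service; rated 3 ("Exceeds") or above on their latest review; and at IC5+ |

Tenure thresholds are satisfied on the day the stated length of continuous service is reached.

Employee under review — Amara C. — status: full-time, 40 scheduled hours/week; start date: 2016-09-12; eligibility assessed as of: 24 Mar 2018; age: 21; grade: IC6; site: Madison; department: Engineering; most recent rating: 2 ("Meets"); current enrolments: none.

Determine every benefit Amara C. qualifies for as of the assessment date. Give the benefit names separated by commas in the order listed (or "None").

Equity Grant Program

Service from 2016-09-12 to 24 Mar 2018: 558 days.
Unlimited PTO Program — status full-time ✓; service 558 days ≥ 2 months (≈60 days) ✓; grade IC6 ≥ IC2 ✓; 40 hrs/wk ≥ 24 ✓; dept Engineering ✗ → not eligible.
Stock Option Plan — service 558 days ≥ 9 months (≈270 days) ✓; site Madison ✗ (not Leeds) → not eligible.
Bereavement Leave — service 558 days ≥ 18 months (≈540 days) ✓; 40 hrs/wk ≥ 20 ✓; grade IC6 ≥ IC2 ✓; site Madison ✗ (not Tulsa) → not eligible.
Wellness Stipend — status full-time ✓ (not excluded); age 21 < 25 ✗ → not eligible.
Equity Grant Program — status full-time ✓; service 558 days ≥ 26 weeks (≈182 days) ✓; grade IC6 ≥ IC3 ✓ → eligible.
Tuition Reimbursement — status full-time ✓; age 21 ≥ 18 ✓; 40 hrs/wk ≥ 30 ✓; dept Engineering ✗ → not eligible.
Commuter Stipend — status full-time ✓ (not excluded); rating 2 < 3 ✗ → not eligible.
Paid Family Leave — status full-time ✓; service 558 days ≥ 1 year (≈365 days) ✓; site Madison ✗ (not Reno, Omaha, or Osaka) → not eligible.
Floating Holidays — status full-time ✓ (not excluded); service 558 days < 5 years (≈1825 days) ✗ → not eligible.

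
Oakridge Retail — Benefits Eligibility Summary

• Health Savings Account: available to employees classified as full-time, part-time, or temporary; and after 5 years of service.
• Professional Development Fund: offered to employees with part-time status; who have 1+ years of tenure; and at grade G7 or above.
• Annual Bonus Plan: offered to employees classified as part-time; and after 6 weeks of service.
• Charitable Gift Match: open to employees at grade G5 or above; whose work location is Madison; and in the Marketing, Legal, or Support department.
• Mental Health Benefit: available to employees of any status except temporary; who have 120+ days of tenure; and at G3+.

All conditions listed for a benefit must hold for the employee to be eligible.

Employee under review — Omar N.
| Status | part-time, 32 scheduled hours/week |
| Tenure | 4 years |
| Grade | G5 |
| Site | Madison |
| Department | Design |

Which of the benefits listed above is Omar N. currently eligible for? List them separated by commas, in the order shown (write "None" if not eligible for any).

Annual Bonus Plan, Mental Health Benefit

Health Savings Account — status part-time ✓; service 4 years < 5 years ✗ → not eligible.
Professional Development Fund — status part-time ✓; service 4 years ≥ 1 year ✓; grade G5 < G7 ✗ → not eligible.
Annual Bonus Plan — status part-time ✓; service 4 years ≥ 6 weeks (≈42 days) ✓ → eligible.
Charitable Gift Match — grade G5 ≥ G5 ✓; site Madison ✓; dept Design ✗ → not eligible.
Mental Health Benefit — status part-time ✓ (not excluded); service 4 years ≥ 120 days ✓; grade G5 ≥ G3 ✓ → eligible.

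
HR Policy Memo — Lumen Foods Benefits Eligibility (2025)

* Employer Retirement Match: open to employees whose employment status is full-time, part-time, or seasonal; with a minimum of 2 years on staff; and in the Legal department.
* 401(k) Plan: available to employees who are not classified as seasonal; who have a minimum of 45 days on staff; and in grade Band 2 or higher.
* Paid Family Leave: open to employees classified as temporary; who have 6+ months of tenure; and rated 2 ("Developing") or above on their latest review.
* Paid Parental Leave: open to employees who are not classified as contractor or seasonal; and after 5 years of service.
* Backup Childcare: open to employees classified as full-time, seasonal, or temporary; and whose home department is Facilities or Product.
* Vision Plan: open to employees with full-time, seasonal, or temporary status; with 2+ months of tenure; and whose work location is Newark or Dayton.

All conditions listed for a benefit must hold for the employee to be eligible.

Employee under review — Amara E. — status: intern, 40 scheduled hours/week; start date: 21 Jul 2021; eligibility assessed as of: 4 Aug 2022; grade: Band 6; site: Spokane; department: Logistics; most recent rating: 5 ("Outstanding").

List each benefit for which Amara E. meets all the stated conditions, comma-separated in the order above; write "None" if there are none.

Service from 21 Jul 2021 to 4 Aug 2022: 379 days.
Employer Retirement Match — status intern ✗ (requires full-time, part-time, or seasonal) → not eligible.
401(k) Plan — status intern ✓ (not excluded); service 379 days ≥ 45 days ✓; grade Band 6 ≥ Band 2 ✓ → eligible.
Paid Family Leave — status intern ✗ (requires temporary) → not eligible.
Paid Parental Leave — status intern ✓ (not excluded); service 379 days < 5 years (≈1825 days) ✗ → not eligible.
Backup Childcare — status intern ✗ (requires full-time, seasonal, or temporary) → not eligible.
Vision Plan — status intern ✗ (requires full-time, seasonal, or temporary) → not eligible.

401(k) Plan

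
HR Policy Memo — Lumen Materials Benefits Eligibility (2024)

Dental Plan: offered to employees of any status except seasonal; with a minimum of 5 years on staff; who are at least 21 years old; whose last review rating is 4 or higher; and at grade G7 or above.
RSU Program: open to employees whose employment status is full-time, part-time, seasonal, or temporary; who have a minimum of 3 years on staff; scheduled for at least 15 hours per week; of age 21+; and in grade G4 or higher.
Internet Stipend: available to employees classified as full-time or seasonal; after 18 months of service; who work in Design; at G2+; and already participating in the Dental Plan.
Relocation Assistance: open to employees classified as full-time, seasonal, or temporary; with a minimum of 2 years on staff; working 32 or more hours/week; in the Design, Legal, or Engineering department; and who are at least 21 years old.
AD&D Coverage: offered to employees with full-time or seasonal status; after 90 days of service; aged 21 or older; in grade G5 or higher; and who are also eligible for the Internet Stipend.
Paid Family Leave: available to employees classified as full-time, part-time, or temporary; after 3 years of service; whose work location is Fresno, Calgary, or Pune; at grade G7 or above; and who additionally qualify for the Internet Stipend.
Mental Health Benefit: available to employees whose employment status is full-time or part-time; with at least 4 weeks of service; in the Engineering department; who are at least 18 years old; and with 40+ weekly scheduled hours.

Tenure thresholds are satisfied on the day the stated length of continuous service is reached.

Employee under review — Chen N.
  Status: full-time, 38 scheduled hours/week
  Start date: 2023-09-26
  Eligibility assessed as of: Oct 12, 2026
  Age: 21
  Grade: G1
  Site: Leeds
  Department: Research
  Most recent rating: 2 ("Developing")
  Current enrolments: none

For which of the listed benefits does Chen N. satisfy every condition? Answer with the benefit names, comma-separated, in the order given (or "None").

Service from 2023-09-26 to Oct 12, 2026: 1112 days.
Dental Plan — status full-time ✓ (not excluded); service 1112 days < 5 years (≈1825 days) ✗ → not eligible.
RSU Program — status full-time ✓; service 1112 days ≥ 3 years (≈1095 days) ✓; 38 hrs/wk ≥ 15 ✓; age 21 ≥ 21 ✓; grade G1 < G4 ✗ → not eligible.
Internet Stipend — status full-time ✓; service 1112 days ≥ 18 months (≈540 days) ✓; dept Research ✗ → not eligible.
Relocation Assistance — status full-time ✓; service 1112 days ≥ 2 years (≈730 days) ✓; 38 hrs/wk ≥ 32 ✓; dept Research ✗ → not eligible.
AD&D Coverage — status full-time ✓; service 1112 days ≥ 90 days ✓; age 21 ≥ 21 ✓; grade G1 < G5 ✗ → not eligible.
Paid Family Leave — status full-time ✓; service 1112 days ≥ 3 years (≈1095 days) ✓; site Leeds ✗ (not Fresno, Calgary, or Pune) → not eligible.
Mental Health Benefit — status full-time ✓; service 1112 days ≥ 4 weeks (≈28 days) ✓; dept Research ✗ → not eligible.

None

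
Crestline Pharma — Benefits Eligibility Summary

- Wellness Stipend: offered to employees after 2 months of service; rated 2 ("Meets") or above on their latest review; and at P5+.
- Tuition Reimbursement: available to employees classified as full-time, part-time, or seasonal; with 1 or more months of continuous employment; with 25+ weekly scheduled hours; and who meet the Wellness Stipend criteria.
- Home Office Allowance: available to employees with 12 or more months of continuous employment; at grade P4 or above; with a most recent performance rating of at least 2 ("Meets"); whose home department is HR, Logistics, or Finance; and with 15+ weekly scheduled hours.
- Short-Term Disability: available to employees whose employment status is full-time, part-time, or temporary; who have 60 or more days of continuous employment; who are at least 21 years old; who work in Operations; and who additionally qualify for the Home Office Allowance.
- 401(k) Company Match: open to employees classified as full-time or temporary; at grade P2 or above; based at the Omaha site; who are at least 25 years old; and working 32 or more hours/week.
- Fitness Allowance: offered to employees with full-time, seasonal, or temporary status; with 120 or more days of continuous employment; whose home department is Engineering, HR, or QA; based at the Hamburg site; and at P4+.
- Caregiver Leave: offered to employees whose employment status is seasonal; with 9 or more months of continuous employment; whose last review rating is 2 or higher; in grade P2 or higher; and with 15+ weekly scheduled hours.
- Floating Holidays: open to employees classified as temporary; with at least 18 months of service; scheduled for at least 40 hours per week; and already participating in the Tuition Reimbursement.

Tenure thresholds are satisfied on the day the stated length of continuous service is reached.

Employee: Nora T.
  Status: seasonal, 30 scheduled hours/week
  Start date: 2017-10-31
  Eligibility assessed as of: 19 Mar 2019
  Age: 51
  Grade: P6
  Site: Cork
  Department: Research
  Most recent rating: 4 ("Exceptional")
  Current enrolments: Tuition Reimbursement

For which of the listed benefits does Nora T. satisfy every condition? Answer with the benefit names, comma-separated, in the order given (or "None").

Wellness Stipend, Tuition Reimbursement, Caregiver Leave

Service from 2017-10-31 to 19 Mar 2019: 504 days.
Wellness Stipend — service 504 days ≥ 2 months (≈60 days) ✓; rating 4 ≥ 2 ✓; grade P6 ≥ P5 ✓ → eligible.
Tuition Reimbursement — status seasonal ✓; service 504 days ≥ 1 month (≈30 days) ✓; 30 hrs/wk ≥ 25 ✓; eligible for Wellness Stipend ✓ → eligible.
Home Office Allowance — service 504 days ≥ 12 months (≈360 days) ✓; grade P6 ≥ P4 ✓; rating 4 ≥ 2 ✓; dept Research ✗ → not eligible.
Short-Term Disability — status seasonal ✗ (requires full-time, part-time, or temporary) → not eligible.
401(k) Company Match — status seasonal ✗ (requires full-time or temporary) → not eligible.
Fitness Allowance — status seasonal ✓; service 504 days ≥ 120 days ✓; dept Research ✗ → not eligible.
Caregiver Leave — status seasonal ✓; service 504 days ≥ 9 months (≈270 days) ✓; rating 4 ≥ 2 ✓; grade P6 ≥ P2 ✓; 30 hrs/wk ≥ 15 ✓ → eligible.
Floating Holidays — status seasonal ✗ (requires temporary) → not eligible.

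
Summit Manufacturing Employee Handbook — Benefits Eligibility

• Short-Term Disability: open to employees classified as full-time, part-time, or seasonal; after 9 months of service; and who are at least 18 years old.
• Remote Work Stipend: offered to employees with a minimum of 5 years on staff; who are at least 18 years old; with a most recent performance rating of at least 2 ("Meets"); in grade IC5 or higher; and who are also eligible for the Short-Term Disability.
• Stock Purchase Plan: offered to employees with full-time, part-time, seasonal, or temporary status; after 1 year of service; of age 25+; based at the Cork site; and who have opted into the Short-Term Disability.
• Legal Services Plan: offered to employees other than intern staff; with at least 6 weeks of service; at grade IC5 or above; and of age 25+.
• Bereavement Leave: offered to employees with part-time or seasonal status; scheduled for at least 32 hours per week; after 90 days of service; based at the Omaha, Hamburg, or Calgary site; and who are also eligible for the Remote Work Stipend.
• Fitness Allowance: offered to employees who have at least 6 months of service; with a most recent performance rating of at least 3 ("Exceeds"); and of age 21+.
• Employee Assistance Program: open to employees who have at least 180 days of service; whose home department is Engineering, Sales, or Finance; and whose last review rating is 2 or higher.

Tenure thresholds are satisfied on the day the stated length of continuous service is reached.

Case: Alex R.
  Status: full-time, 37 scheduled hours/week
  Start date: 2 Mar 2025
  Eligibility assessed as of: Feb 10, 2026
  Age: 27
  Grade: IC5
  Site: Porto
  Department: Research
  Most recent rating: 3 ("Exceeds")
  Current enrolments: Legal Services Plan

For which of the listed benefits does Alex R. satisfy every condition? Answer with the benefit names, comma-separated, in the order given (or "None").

Service from 2 Mar 2025 to Feb 10, 2026: 345 days.
Short-Term Disability — status full-time ✓; service 345 days ≥ 9 months (≈270 days) ✓; age 27 ≥ 18 ✓ → eligible.
Remote Work Stipend — service 345 days < 5 years (≈1825 days) ✗ → not eligible.
Stock Purchase Plan — status full-time ✓; service 345 days < 1 year (≈365 days) ✗ → not eligible.
Legal Services Plan — status full-time ✓ (not excluded); service 345 days ≥ 6 weeks (≈42 days) ✓; grade IC5 ≥ IC5 ✓; age 27 ≥ 25 ✓ → eligible.
Bereavement Leave — status full-time ✗ (requires part-time or seasonal) → not eligible.
Fitness Allowance — service 345 days ≥ 6 months (≈180 days) ✓; rating 3 ≥ 3 ✓; age 27 ≥ 21 ✓ → eligible.
Employee Assistance Program — service 345 days ≥ 180 days ✓; dept Research ✗ → not eligible.

Short-Term Disability, Legal Services Plan, Fitness Allowance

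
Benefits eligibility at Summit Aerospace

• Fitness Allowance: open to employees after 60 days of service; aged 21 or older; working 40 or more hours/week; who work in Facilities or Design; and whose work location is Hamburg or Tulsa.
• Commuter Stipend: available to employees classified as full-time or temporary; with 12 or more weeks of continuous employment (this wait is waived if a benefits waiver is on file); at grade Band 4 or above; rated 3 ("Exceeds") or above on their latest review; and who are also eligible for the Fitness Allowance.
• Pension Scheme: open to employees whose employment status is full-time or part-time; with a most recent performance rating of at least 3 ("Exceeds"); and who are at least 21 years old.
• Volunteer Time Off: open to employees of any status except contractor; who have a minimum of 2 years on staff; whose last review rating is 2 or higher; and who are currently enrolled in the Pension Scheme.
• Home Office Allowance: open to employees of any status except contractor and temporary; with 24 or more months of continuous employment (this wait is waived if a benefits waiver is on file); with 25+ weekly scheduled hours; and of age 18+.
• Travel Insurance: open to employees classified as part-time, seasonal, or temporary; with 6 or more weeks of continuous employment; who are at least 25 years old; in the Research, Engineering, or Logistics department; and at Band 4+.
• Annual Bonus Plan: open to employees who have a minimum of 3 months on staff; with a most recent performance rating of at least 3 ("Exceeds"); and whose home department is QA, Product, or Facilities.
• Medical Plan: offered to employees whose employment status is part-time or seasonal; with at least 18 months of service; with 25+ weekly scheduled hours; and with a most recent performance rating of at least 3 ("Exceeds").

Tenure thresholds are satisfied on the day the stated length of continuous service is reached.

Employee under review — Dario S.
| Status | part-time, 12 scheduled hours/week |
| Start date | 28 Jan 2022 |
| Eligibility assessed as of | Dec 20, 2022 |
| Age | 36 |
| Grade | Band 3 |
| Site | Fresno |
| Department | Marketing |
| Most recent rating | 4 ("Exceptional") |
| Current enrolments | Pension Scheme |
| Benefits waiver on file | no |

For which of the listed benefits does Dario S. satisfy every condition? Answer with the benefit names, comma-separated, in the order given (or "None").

Service from 28 Jan 2022 to Dec 20, 2022: 326 days.
Fitness Allowance — service 326 days ≥ 60 days ✓; age 36 ≥ 21 ✓; 12 hrs/wk < 40 ✗ → not eligible.
Commuter Stipend — status part-time ✗ (requires full-time or temporary) → not eligible.
Pension Scheme — status part-time ✓; rating 4 ≥ 3 ✓; age 36 ≥ 21 ✓ → eligible.
Volunteer Time Off — status part-time ✓ (not excluded); service 326 days < 2 years (≈730 days) ✗ → not eligible.
Home Office Allowance — status part-time ✓ (not excluded); no waiver, service 326 days < 24 months (≈720 days) ✗ → not eligible.
Travel Insurance — status part-time ✓; service 326 days ≥ 6 weeks (≈42 days) ✓; age 36 ≥ 25 ✓; dept Marketing ✗ → not eligible.
Annual Bonus Plan — service 326 days ≥ 3 months (≈90 days) ✓; rating 4 ≥ 3 ✓; dept Marketing ✗ → not eligible.
Medical Plan — status part-time ✓; service 326 days < 18 months (≈540 days) ✗ → not eligible.

Pension Scheme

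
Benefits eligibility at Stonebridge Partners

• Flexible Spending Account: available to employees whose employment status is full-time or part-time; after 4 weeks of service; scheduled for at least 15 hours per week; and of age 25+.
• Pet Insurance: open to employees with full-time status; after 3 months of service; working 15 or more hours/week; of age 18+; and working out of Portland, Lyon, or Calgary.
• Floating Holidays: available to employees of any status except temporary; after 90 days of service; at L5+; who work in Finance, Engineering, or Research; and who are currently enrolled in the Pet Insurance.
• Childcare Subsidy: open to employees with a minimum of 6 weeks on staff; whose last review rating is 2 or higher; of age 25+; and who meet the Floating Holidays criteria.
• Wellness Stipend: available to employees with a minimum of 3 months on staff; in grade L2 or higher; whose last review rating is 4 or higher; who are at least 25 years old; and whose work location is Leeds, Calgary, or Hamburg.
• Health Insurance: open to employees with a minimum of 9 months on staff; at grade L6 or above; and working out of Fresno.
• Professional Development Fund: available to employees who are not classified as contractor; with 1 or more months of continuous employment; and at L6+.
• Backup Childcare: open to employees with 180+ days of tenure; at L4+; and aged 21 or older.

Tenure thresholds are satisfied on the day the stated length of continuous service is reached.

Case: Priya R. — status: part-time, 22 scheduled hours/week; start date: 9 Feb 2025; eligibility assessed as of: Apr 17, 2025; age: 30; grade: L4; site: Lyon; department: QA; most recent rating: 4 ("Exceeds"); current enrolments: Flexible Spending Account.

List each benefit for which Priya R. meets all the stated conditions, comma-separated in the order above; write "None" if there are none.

Service from 9 Feb 2025 to Apr 17, 2025: 67 days.
Flexible Spending Account — status part-time ✓; service 67 days ≥ 4 weeks (≈28 days) ✓; 22 hrs/wk ≥ 15 ✓; age 30 ≥ 25 ✓ → eligible.
Pet Insurance — status part-time ✗ (requires full-time) → not eligible.
Floating Holidays — status part-time ✓ (not excluded); service 67 days < 90 days ✗ → not eligible.
Childcare Subsidy — service 67 days ≥ 6 weeks (≈42 days) ✓; rating 4 ≥ 2 ✓; age 30 ≥ 25 ✓; not eligible for Floating Holidays ✗ → not eligible.
Wellness Stipend — service 67 days < 3 months (≈90 days) ✗ → not eligible.
Health Insurance — service 67 days < 9 months (≈270 days) ✗ → not eligible.
Professional Development Fund — status part-time ✓ (not excluded); service 67 days ≥ 1 month (≈30 days) ✓; grade L4 < L6 ✗ → not eligible.
Backup Childcare — service 67 days < 180 days ✗ → not eligible.

Flexible Spending Account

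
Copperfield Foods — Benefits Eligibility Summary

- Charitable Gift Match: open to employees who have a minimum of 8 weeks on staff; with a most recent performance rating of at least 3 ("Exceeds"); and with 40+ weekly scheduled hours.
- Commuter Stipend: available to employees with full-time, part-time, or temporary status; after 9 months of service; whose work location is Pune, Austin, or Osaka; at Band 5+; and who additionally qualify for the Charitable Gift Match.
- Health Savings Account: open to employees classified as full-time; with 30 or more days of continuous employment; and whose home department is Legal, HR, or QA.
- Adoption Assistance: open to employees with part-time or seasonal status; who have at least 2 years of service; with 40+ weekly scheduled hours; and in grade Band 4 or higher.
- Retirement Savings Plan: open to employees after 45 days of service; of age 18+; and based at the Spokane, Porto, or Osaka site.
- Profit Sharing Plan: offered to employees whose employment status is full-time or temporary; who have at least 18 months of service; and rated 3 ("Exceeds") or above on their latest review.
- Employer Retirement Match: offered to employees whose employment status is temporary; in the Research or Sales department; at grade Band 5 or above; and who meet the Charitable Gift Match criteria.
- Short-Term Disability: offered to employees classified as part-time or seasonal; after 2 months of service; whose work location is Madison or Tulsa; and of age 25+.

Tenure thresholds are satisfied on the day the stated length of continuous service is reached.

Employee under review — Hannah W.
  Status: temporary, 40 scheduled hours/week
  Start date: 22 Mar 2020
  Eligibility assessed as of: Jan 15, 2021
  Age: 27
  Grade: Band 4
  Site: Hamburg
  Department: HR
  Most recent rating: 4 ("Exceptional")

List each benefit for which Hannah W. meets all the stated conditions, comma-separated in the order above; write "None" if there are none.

Service from 22 Mar 2020 to Jan 15, 2021: 299 days.
Charitable Gift Match — service 299 days ≥ 8 weeks (≈56 days) ✓; rating 4 ≥ 3 ✓; 40 hrs/wk ≥ 40 ✓ → eligible.
Commuter Stipend — status temporary ✓; service 299 days ≥ 9 months (≈270 days) ✓; site Hamburg ✗ (not Pune, Austin, or Osaka) → not eligible.
Health Savings Account — status temporary ✗ (requires full-time) → not eligible.
Adoption Assistance — status temporary ✗ (requires part-time or seasonal) → not eligible.
Retirement Savings Plan — service 299 days ≥ 45 days ✓; age 27 ≥ 18 ✓; site Hamburg ✗ (not Spokane, Porto, or Osaka) → not eligible.
Profit Sharing Plan — status temporary ✓; service 299 days < 18 months (≈540 days) ✗ → not eligible.
Employer Retirement Match — status temporary ✓; dept HR ✗ → not eligible.
Short-Term Disability — status temporary ✗ (requires part-time or seasonal) → not eligible.

Charitable Gift Match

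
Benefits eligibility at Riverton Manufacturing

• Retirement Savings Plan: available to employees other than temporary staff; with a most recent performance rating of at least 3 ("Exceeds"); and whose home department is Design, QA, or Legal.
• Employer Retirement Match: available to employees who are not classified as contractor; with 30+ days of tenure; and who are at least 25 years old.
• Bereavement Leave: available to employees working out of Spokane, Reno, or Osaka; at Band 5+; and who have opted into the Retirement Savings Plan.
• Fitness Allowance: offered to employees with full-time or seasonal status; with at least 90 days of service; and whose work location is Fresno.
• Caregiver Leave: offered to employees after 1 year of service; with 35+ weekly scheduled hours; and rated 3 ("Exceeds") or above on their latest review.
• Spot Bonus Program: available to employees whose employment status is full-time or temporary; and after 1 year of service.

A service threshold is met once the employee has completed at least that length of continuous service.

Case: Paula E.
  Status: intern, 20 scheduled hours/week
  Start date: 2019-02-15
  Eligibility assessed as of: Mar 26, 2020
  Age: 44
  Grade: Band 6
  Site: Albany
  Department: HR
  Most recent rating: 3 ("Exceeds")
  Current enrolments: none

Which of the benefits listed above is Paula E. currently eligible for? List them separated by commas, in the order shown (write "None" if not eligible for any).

Employer Retirement Match

Service from 2019-02-15 to Mar 26, 2020: 405 days.
Retirement Savings Plan — status intern ✓ (not excluded); rating 3 ≥ 3 ✓; dept HR ✗ → not eligible.
Employer Retirement Match — status intern ✓ (not excluded); service 405 days ≥ 30 days ✓; age 44 ≥ 25 ✓ → eligible.
Bereavement Leave — site Albany ✗ (not Spokane, Reno, or Osaka) → not eligible.
Fitness Allowance — status intern ✗ (requires full-time or seasonal) → not eligible.
Caregiver Leave — service 405 days ≥ 1 year (≈365 days) ✓; 20 hrs/wk < 35 ✗ → not eligible.
Spot Bonus Program — status intern ✗ (requires full-time or temporary) → not eligible.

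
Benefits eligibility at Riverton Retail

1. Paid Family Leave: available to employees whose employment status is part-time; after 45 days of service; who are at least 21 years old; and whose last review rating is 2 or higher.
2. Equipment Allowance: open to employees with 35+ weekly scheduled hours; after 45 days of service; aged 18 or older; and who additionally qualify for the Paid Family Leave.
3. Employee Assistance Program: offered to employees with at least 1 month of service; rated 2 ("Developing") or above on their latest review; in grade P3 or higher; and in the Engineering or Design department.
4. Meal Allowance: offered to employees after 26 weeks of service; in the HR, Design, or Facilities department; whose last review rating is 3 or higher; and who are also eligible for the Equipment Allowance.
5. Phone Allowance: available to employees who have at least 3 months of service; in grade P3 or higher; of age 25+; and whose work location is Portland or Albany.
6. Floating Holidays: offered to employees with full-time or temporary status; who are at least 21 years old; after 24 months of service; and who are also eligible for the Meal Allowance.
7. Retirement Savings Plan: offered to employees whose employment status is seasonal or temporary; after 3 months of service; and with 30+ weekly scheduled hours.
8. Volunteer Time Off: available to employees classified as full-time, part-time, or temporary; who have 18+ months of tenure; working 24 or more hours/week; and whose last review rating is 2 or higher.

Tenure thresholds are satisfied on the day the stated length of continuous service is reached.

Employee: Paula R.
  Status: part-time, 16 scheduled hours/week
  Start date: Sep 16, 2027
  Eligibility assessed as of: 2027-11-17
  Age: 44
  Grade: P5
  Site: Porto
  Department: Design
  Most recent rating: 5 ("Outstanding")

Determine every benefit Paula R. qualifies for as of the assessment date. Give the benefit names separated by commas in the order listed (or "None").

Paid Family Leave, Employee Assistance Program

Service from Sep 16, 2027 to 2027-11-17: 62 days.
Paid Family Leave — status part-time ✓; service 62 days ≥ 45 days ✓; age 44 ≥ 21 ✓; rating 5 ≥ 2 ✓ → eligible.
Equipment Allowance — 16 hrs/wk < 35 ✗ → not eligible.
Employee Assistance Program — service 62 days ≥ 1 month (≈30 days) ✓; rating 5 ≥ 2 ✓; grade P5 ≥ P3 ✓; dept Design ✓ → eligible.
Meal Allowance — service 62 days < 26 weeks (≈182 days) ✗ → not eligible.
Phone Allowance — service 62 days < 3 months (≈90 days) ✗ → not eligible.
Floating Holidays — status part-time ✗ (requires full-time or temporary) → not eligible.
Retirement Savings Plan — status part-time ✗ (requires seasonal or temporary) → not eligible.
Volunteer Time Off — status part-time ✓; service 62 days < 18 months (≈540 days) ✗ → not eligible.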